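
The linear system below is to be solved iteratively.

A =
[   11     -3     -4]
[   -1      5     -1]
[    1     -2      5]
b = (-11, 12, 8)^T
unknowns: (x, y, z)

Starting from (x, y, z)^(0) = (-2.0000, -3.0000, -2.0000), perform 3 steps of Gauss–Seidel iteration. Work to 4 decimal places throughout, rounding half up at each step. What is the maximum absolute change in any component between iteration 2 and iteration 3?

0.4256

Iteration 1:
  x = (-11 - (-3)·-3.0000 - (-4)·-2.0000) / (11) = -2.5455
  y = (12 - (-1)·-2.5455 - (-1)·-2.0000) / (5) = 1.4909
  z = (8 - (1)·-2.5455 - (-2)·1.4909) / (5) = 2.7055
Iteration 2:
  x = (-11 - (-3)·1.4909 - (-4)·2.7055) / (11) = 0.3904
  y = (12 - (-1)·0.3904 - (-1)·2.7055) / (5) = 3.0192
  z = (8 - (1)·0.3904 - (-2)·3.0192) / (5) = 2.7296
Iteration 3:
  x = (-11 - (-3)·3.0192 - (-4)·2.7296) / (11) = 0.8160
  y = (12 - (-1)·0.8160 - (-1)·2.7296) / (5) = 3.1091
  z = (8 - (1)·0.8160 - (-2)·3.1091) / (5) = 2.6804
Change: (0.4256, 0.0899, -0.0492) → max |·| = 0.4256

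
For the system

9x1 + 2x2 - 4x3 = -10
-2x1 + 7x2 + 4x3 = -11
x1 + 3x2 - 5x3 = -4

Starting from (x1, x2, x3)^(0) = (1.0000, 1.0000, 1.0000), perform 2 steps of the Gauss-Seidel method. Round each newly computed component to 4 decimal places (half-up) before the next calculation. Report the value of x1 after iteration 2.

-0.9411

Iteration 1:
  x1 = (-10 - (2)·1.0000 - (-4)·1.0000) / (9) = -0.8889
  x2 = (-11 - (-2)·-0.8889 - (4)·1.0000) / (7) = -2.3968
  x3 = (-4 - (1)·-0.8889 - (3)·-2.3968) / (-5) = -0.8159
Iteration 2:
  x1 = (-10 - (2)·-2.3968 - (-4)·-0.8159) / (9) = -0.9411
  x2 = (-11 - (-2)·-0.9411 - (4)·-0.8159) / (7) = -1.3741
  x3 = (-4 - (1)·-0.9411 - (3)·-1.3741) / (-5) = -0.2127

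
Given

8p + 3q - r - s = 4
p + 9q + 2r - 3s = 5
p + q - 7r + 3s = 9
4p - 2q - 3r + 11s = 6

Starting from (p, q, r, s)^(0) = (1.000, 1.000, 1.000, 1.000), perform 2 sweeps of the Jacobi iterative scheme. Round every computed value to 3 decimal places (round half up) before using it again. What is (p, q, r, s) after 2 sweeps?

Iteration 1:
  p = (4 - (3)·1.000 - (-1)·1.000 - (-1)·1.000) / (8) = 0.375
  q = (5 - (1)·1.000 - (2)·1.000 - (-3)·1.000) / (9) = 0.556
  r = (9 - (1)·1.000 - (1)·1.000 - (3)·1.000) / (-7) = -0.571
  s = (6 - (4)·1.000 - (-2)·1.000 - (-3)·1.000) / (11) = 0.636
Iteration 2:
  p = (4 - (3)·0.556 - (-1)·-0.571 - (-1)·0.636) / (8) = 0.300
  q = (5 - (1)·0.375 - (2)·-0.571 - (-3)·0.636) / (9) = 0.853
  r = (9 - (1)·0.375 - (1)·0.556 - (3)·0.636) / (-7) = -0.880
  s = (6 - (4)·0.375 - (-2)·0.556 - (-3)·-0.571) / (11) = 0.354

(0.300, 0.853, -0.880, 0.354)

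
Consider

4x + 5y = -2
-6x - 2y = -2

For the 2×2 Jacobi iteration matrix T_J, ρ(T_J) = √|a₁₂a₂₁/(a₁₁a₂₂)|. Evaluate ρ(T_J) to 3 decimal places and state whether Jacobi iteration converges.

1.936

a₁₂a₂₁/(a₁₁a₂₂) = (5)·(-6) / ((4)·(-2)) = 3.750000
ρ = √|3.750000| = √3.750000 = 1.936
ρ > 1, so Jacobi diverges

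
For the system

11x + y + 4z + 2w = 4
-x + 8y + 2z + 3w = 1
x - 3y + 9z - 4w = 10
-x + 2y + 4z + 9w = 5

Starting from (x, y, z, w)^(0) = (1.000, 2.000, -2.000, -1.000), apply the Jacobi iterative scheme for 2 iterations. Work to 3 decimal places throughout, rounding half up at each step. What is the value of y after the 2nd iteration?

-0.461

Iteration 1:
  x = (4 - (1)·2.000 - (4)·-2.000 - (2)·-1.000) / (11) = 1.091
  y = (1 - (-1)·1.000 - (2)·-2.000 - (3)·-1.000) / (8) = 1.125
  z = (10 - (1)·1.000 - (-3)·2.000 - (-4)·-1.000) / (9) = 1.222
  w = (5 - (-1)·1.000 - (2)·2.000 - (4)·-2.000) / (9) = 1.111
Iteration 2:
  x = (4 - (1)·1.125 - (4)·1.222 - (2)·1.111) / (11) = -0.385
  y = (1 - (-1)·1.091 - (2)·1.222 - (3)·1.111) / (8) = -0.461
  z = (10 - (1)·1.091 - (-3)·1.125 - (-4)·1.111) / (9) = 1.859
  w = (5 - (-1)·1.091 - (2)·1.125 - (4)·1.222) / (9) = -0.116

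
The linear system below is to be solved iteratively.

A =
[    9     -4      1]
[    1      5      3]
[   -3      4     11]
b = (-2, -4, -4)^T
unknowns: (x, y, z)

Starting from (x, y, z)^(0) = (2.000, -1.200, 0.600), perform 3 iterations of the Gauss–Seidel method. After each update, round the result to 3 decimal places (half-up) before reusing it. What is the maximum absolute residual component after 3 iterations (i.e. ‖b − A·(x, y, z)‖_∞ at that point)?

0.149

Iteration 1:
  x = (-2 - (-4)·-1.200 - (1)·0.600) / (9) = -0.822
  y = (-4 - (1)·-0.822 - (3)·0.600) / (5) = -0.996
  z = (-4 - (-3)·-0.822 - (4)·-0.996) / (11) = -0.226
Iteration 2:
  x = (-2 - (-4)·-0.996 - (1)·-0.226) / (9) = -0.640
  y = (-4 - (1)·-0.640 - (3)·-0.226) / (5) = -0.536
  z = (-4 - (-3)·-0.640 - (4)·-0.536) / (11) = -0.343
Iteration 3:
  x = (-2 - (-4)·-0.536 - (1)·-0.343) / (9) = -0.422
  y = (-4 - (1)·-0.422 - (3)·-0.343) / (5) = -0.510
  z = (-4 - (-3)·-0.422 - (4)·-0.510) / (11) = -0.293
Residual b − A·x = (0.051, -0.149, -0.003); ∞-norm = 0.149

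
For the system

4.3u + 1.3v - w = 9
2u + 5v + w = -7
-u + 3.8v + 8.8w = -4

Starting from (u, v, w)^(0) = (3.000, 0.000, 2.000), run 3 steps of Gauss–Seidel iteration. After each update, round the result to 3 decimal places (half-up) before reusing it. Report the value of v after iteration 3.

Iteration 1:
  u = (9 - (1.3)·0.000 - (-1)·2.000) / (4.3) = 2.558
  v = (-7 - (2)·2.558 - (1)·2.000) / (5) = -2.823
  w = (-4 - (-1)·2.558 - (3.8)·-2.823) / (8.8) = 1.055
Iteration 2:
  u = (9 - (1.3)·-2.823 - (-1)·1.055) / (4.3) = 3.192
  v = (-7 - (2)·3.192 - (1)·1.055) / (5) = -2.888
  w = (-4 - (-1)·3.192 - (3.8)·-2.888) / (8.8) = 1.155
Iteration 3:
  u = (9 - (1.3)·-2.888 - (-1)·1.155) / (4.3) = 3.235
  v = (-7 - (2)·3.235 - (1)·1.155) / (5) = -2.925
  w = (-4 - (-1)·3.235 - (3.8)·-2.925) / (8.8) = 1.176

-2.925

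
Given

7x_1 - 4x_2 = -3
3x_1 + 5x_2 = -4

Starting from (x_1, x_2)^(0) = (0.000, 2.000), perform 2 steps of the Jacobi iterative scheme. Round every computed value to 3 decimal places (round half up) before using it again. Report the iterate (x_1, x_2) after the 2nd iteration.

(-0.886, -1.228)

Iteration 1:
  x_1 = (-3 - (-4)·2.000) / (7) = 0.714
  x_2 = (-4 - (3)·0.000) / (5) = -0.800
Iteration 2:
  x_1 = (-3 - (-4)·-0.800) / (7) = -0.886
  x_2 = (-4 - (3)·0.714) / (5) = -1.228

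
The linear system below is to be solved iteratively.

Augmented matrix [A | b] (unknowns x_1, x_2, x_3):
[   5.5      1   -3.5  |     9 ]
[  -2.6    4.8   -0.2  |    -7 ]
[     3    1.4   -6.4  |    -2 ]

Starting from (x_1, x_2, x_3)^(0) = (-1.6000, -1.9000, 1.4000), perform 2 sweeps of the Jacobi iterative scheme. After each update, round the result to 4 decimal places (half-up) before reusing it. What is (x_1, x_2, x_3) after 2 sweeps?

(1.5056, 0.0622, 1.1632)

Iteration 1:
  x_1 = (9 - (1)·-1.9000 - (-3.5)·1.4000) / (5.5) = 2.8727
  x_2 = (-7 - (-2.6)·-1.6000 - (-0.2)·1.4000) / (4.8) = -2.2667
  x_3 = (-2 - (3)·-1.6000 - (1.4)·-1.9000) / (-6.4) = -0.8531
Iteration 2:
  x_1 = (9 - (1)·-2.2667 - (-3.5)·-0.8531) / (5.5) = 1.5056
  x_2 = (-7 - (-2.6)·2.8727 - (-0.2)·-0.8531) / (4.8) = 0.0622
  x_3 = (-2 - (3)·2.8727 - (1.4)·-2.2667) / (-6.4) = 1.1632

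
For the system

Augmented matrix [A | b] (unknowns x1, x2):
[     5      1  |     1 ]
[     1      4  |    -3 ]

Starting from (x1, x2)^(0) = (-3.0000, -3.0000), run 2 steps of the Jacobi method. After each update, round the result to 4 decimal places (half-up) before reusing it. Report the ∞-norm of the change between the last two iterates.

0.9500

Iteration 1:
  x1 = (1 - (1)·-3.0000) / (5) = 0.8000
  x2 = (-3 - (1)·-3.0000) / (4) = 0.0000
Iteration 2:
  x1 = (1 - (1)·0.0000) / (5) = 0.2000
  x2 = (-3 - (1)·0.8000) / (4) = -0.9500
Change: (-0.6000, -0.9500) → max |·| = 0.9500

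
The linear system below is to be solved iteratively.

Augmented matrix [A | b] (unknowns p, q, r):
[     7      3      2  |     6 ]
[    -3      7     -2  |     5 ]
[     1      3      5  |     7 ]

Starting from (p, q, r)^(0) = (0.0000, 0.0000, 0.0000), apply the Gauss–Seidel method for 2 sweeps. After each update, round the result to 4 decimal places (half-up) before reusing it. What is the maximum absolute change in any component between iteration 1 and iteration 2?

0.6291

Iteration 1:
  p = (6 - (3)·0.0000 - (2)·0.0000) / (7) = 0.8571
  q = (5 - (-3)·0.8571 - (-2)·0.0000) / (7) = 1.0816
  r = (7 - (1)·0.8571 - (3)·1.0816) / (5) = 0.5796
Iteration 2:
  p = (6 - (3)·1.0816 - (2)·0.5796) / (7) = 0.2280
  q = (5 - (-3)·0.2280 - (-2)·0.5796) / (7) = 0.9776
  r = (7 - (1)·0.2280 - (3)·0.9776) / (5) = 0.7678
Change: (-0.6291, -0.1040, 0.1882) → max |·| = 0.6291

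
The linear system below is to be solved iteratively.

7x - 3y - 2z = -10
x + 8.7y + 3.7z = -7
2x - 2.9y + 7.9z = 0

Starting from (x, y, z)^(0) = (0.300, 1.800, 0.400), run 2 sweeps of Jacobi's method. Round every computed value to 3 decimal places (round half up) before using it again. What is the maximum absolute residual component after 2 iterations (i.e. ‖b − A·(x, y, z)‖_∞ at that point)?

Iteration 1:
  x = (-10 - (-3)·1.800 - (-2)·0.400) / (7) = -0.543
  y = (-7 - (1)·0.300 - (3.7)·0.400) / (8.7) = -1.009
  z = (0 - (2)·0.300 - (-2.9)·1.800) / (7.9) = 0.585
Iteration 2:
  x = (-10 - (-3)·-1.009 - (-2)·0.585) / (7) = -1.694
  y = (-7 - (1)·-0.543 - (3.7)·0.585) / (8.7) = -0.991
  z = (0 - (2)·-0.543 - (-2.9)·-1.009) / (7.9) = -0.233
Residual b − A·x = (-1.581, 4.178, 2.355); ∞-norm = 4.178

4.178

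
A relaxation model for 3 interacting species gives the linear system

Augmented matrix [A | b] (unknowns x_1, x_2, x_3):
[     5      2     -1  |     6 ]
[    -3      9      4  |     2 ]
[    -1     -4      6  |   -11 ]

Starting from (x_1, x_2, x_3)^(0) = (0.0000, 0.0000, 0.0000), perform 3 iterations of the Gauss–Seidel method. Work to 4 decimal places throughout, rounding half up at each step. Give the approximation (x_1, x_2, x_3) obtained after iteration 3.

(0.5904, 0.8852, -1.1448)

Iteration 1:
  x_1 = (6 - (2)·0.0000 - (-1)·0.0000) / (5) = 1.2000
  x_2 = (2 - (-3)·1.2000 - (4)·0.0000) / (9) = 0.6222
  x_3 = (-11 - (-1)·1.2000 - (-4)·0.6222) / (6) = -1.2185
Iteration 2:
  x_1 = (6 - (2)·0.6222 - (-1)·-1.2185) / (5) = 0.7074
  x_2 = (2 - (-3)·0.7074 - (4)·-1.2185) / (9) = 0.9996
  x_3 = (-11 - (-1)·0.7074 - (-4)·0.9996) / (6) = -1.0490
Iteration 3:
  x_1 = (6 - (2)·0.9996 - (-1)·-1.0490) / (5) = 0.5904
  x_2 = (2 - (-3)·0.5904 - (4)·-1.0490) / (9) = 0.8852
  x_3 = (-11 - (-1)·0.5904 - (-4)·0.8852) / (6) = -1.1448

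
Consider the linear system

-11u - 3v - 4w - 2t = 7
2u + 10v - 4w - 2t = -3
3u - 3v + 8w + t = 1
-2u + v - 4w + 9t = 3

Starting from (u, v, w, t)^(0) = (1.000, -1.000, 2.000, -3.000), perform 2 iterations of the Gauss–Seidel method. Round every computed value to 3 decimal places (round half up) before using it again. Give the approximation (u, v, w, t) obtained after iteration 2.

(-0.992, 0.287, 0.539, 0.321)

Iteration 1:
  u = (7 - (-3)·-1.000 - (-4)·2.000 - (-2)·-3.000) / (-11) = -0.545
  v = (-3 - (2)·-0.545 - (-4)·2.000 - (-2)·-3.000) / (10) = 0.009
  w = (1 - (3)·-0.545 - (-3)·0.009 - (1)·-3.000) / (8) = 0.708
  t = (3 - (-2)·-0.545 - (1)·0.009 - (-4)·0.708) / (9) = 0.526
Iteration 2:
  u = (7 - (-3)·0.009 - (-4)·0.708 - (-2)·0.526) / (-11) = -0.992
  v = (-3 - (2)·-0.992 - (-4)·0.708 - (-2)·0.526) / (10) = 0.287
  w = (1 - (3)·-0.992 - (-3)·0.287 - (1)·0.526) / (8) = 0.539
  t = (3 - (-2)·-0.992 - (1)·0.287 - (-4)·0.539) / (9) = 0.321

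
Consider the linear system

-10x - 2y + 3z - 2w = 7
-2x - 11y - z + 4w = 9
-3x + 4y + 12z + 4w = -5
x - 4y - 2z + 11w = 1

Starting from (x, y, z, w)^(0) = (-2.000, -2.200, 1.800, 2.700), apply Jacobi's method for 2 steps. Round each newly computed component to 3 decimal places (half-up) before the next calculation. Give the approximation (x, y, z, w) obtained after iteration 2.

(-1.058, -0.745, -0.536, 0.050)

Iteration 1:
  x = (7 - (-2)·-2.200 - (3)·1.800 - (-2)·2.700) / (-10) = -0.260
  y = (9 - (-2)·-2.000 - (-1)·1.800 - (4)·2.700) / (-11) = 0.364
  z = (-5 - (-3)·-2.000 - (4)·-2.200 - (4)·2.700) / (12) = -1.083
  w = (1 - (1)·-2.000 - (-4)·-2.200 - (-2)·1.800) / (11) = -0.200
Iteration 2:
  x = (7 - (-2)·0.364 - (3)·-1.083 - (-2)·-0.200) / (-10) = -1.058
  y = (9 - (-2)·-0.260 - (-1)·-1.083 - (4)·-0.200) / (-11) = -0.745
  z = (-5 - (-3)·-0.260 - (4)·0.364 - (4)·-0.200) / (12) = -0.536
  w = (1 - (1)·-0.260 - (-4)·0.364 - (-2)·-1.083) / (11) = 0.050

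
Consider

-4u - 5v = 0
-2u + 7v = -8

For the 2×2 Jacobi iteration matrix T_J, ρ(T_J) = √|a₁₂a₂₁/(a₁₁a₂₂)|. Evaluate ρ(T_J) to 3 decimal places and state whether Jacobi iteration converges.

0.598

a₁₂a₂₁/(a₁₁a₂₂) = (-5)·(-2) / ((-4)·(7)) = -0.357143
ρ = √|-0.357143| = √0.357143 = 0.598
ρ < 1, so Jacobi converges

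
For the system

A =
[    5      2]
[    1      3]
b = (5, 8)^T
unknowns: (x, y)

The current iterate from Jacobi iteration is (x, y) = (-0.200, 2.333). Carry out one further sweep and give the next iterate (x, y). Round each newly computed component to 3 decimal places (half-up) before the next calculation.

One sweep:
  x = (5 - (2)·2.333) / (5) = 0.067
  y = (8 - (1)·-0.200) / (3) = 2.733

(0.067, 2.733)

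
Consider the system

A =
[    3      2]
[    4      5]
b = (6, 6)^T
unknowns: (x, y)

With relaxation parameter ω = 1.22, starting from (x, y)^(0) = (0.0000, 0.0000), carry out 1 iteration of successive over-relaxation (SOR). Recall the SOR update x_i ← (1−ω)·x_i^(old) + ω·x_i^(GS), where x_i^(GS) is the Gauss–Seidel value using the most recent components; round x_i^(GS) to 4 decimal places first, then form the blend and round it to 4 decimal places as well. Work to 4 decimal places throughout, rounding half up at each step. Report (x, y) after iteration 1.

(2.4400, -0.9174)

Iteration 1:
  x: GS value = (6 - (2)·0.0000) / (3) = 2.0000;  x ← (1−ω)·0.0000 + ω·2.0000 = 2.4400
  y: GS value = (6 - (4)·2.4400) / (5) = -0.7520;  y ← (1−ω)·0.0000 + ω·-0.7520 = -0.9174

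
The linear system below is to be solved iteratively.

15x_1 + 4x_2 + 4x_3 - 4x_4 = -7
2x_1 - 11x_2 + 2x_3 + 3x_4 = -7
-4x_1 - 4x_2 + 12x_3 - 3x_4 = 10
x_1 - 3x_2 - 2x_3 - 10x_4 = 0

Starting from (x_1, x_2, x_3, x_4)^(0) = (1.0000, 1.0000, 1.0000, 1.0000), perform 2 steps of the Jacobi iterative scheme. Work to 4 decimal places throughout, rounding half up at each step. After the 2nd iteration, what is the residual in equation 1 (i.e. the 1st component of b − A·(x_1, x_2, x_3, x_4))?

3.9698

Iteration 1:
  x_1 = (-7 - (4)·1.0000 - (4)·1.0000 - (-4)·1.0000) / (15) = -0.7333
  x_2 = (-7 - (2)·1.0000 - (2)·1.0000 - (3)·1.0000) / (-11) = 1.2727
  x_3 = (10 - (-4)·1.0000 - (-4)·1.0000 - (-3)·1.0000) / (12) = 1.7500
  x_4 = (0 - (1)·1.0000 - (-3)·1.0000 - (-2)·1.0000) / (-10) = -0.4000
Iteration 2:
  x_1 = (-7 - (4)·1.2727 - (4)·1.7500 - (-4)·-0.4000) / (15) = -1.3794
  x_2 = (-7 - (2)·-0.7333 - (2)·1.7500 - (3)·-0.4000) / (-11) = 0.7121
  x_3 = (10 - (-4)·-0.7333 - (-4)·1.2727 - (-3)·-0.4000) / (12) = 0.9131
  x_4 = (0 - (1)·-0.7333 - (-3)·1.2727 - (-2)·1.7500) / (-10) = -0.8051
Residual b − A·x = (3.9698, 4.1810, -6.0417, -2.7091)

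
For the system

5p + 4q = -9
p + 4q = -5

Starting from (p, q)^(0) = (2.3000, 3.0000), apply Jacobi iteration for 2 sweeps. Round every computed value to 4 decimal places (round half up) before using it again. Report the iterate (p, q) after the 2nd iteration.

Iteration 1:
  p = (-9 - (4)·3.0000) / (5) = -4.2000
  q = (-5 - (1)·2.3000) / (4) = -1.8250
Iteration 2:
  p = (-9 - (4)·-1.8250) / (5) = -0.3400
  q = (-5 - (1)·-4.2000) / (4) = -0.2000

(-0.3400, -0.2000)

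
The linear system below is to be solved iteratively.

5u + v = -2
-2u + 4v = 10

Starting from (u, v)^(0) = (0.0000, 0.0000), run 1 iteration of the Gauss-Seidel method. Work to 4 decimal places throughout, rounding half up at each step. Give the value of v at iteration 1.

Iteration 1:
  u = (-2 - (1)·0.0000) / (5) = -0.4000
  v = (10 - (-2)·-0.4000) / (4) = 2.3000

2.3000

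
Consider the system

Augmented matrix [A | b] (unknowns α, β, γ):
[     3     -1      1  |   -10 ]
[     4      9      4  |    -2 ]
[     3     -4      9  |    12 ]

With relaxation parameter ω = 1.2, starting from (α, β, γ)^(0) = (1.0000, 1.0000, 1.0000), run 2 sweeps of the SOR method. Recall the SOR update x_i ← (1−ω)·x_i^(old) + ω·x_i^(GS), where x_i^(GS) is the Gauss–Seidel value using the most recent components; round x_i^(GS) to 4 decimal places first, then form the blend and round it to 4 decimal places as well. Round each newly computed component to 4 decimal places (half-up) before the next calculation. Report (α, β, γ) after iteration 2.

Iteration 1:
  α: GS value = (-10 - (-1)·1.0000 - (1)·1.0000) / (3) = -3.3333;  α ← (1−ω)·1.0000 + ω·-3.3333 = -4.2000
  β: GS value = (-2 - (4)·-4.2000 - (4)·1.0000) / (9) = 1.2000;  β ← (1−ω)·1.0000 + ω·1.2000 = 1.2400
  γ: GS value = (12 - (3)·-4.2000 - (-4)·1.2400) / (9) = 3.2844;  γ ← (1−ω)·1.0000 + ω·3.2844 = 3.7413
Iteration 2:
  α: GS value = (-10 - (-1)·1.2400 - (1)·3.7413) / (3) = -4.1671;  α ← (1−ω)·-4.2000 + ω·-4.1671 = -4.1605
  β: GS value = (-2 - (4)·-4.1605 - (4)·3.7413) / (9) = -0.0359;  β ← (1−ω)·1.2400 + ω·-0.0359 = -0.2911
  γ: GS value = (12 - (3)·-4.1605 - (-4)·-0.2911) / (9) = 2.5908;  γ ← (1−ω)·3.7413 + ω·2.5908 = 2.3607

(-4.1605, -0.2911, 2.3607)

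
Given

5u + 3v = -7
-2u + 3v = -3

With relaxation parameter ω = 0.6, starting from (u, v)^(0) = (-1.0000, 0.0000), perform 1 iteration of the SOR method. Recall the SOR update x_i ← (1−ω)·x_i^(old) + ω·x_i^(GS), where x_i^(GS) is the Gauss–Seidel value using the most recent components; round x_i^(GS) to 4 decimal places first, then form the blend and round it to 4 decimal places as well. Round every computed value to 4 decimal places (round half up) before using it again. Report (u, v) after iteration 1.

Iteration 1:
  u: GS value = (-7 - (3)·0.0000) / (5) = -1.4000;  u ← (1−ω)·-1.0000 + ω·-1.4000 = -1.2400
  v: GS value = (-3 - (-2)·-1.2400) / (3) = -1.8267;  v ← (1−ω)·0.0000 + ω·-1.8267 = -1.0960

(-1.2400, -1.0960)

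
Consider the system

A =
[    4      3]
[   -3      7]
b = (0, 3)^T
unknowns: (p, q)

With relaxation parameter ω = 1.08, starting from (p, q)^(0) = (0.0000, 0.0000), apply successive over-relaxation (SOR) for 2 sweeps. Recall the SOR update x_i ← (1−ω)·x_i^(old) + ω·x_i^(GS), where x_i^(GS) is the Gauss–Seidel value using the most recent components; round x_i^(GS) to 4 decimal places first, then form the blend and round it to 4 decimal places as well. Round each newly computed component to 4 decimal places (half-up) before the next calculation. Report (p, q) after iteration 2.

Iteration 1:
  p: GS value = (0 - (3)·0.0000) / (4) = 0.0000;  p ← (1−ω)·0.0000 + ω·0.0000 = 0.0000
  q: GS value = (3 - (-3)·0.0000) / (7) = 0.4286;  q ← (1−ω)·0.0000 + ω·0.4286 = 0.4629
Iteration 2:
  p: GS value = (0 - (3)·0.4629) / (4) = -0.3472;  p ← (1−ω)·0.0000 + ω·-0.3472 = -0.3750
  q: GS value = (3 - (-3)·-0.3750) / (7) = 0.2679;  q ← (1−ω)·0.4629 + ω·0.2679 = 0.2523

(-0.3750, 0.2523)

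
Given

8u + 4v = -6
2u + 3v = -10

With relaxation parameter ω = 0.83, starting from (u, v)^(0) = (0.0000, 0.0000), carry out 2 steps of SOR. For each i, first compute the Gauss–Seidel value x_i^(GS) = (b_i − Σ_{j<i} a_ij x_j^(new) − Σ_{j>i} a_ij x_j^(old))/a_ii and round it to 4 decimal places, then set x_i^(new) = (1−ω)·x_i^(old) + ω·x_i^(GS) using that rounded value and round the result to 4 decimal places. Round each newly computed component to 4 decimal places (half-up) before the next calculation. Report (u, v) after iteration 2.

Iteration 1:
  u: GS value = (-6 - (4)·0.0000) / (8) = -0.7500;  u ← (1−ω)·0.0000 + ω·-0.7500 = -0.6225
  v: GS value = (-10 - (2)·-0.6225) / (3) = -2.9183;  v ← (1−ω)·0.0000 + ω·-2.9183 = -2.4222
Iteration 2:
  u: GS value = (-6 - (4)·-2.4222) / (8) = 0.4611;  u ← (1−ω)·-0.6225 + ω·0.4611 = 0.2769
  v: GS value = (-10 - (2)·0.2769) / (3) = -3.5179;  v ← (1−ω)·-2.4222 + ω·-3.5179 = -3.3316

(0.2769, -3.3316)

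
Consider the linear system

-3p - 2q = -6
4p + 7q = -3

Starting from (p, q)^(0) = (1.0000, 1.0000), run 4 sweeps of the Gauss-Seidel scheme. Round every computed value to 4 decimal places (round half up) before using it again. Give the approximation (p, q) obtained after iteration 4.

Iteration 1:
  p = (-6 - (-2)·1.0000) / (-3) = 1.3333
  q = (-3 - (4)·1.3333) / (7) = -1.1905
Iteration 2:
  p = (-6 - (-2)·-1.1905) / (-3) = 2.7937
  q = (-3 - (4)·2.7937) / (7) = -2.0250
Iteration 3:
  p = (-6 - (-2)·-2.0250) / (-3) = 3.3500
  q = (-3 - (4)·3.3500) / (7) = -2.3429
Iteration 4:
  p = (-6 - (-2)·-2.3429) / (-3) = 3.5619
  q = (-3 - (4)·3.5619) / (7) = -2.4639

(3.5619, -2.4639)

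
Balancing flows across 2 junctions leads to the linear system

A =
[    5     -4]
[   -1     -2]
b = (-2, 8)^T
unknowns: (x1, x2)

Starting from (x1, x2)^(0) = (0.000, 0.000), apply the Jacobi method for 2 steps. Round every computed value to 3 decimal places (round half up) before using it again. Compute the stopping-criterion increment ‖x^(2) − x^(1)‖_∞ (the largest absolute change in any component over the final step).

3.200

Iteration 1:
  x1 = (-2 - (-4)·0.000) / (5) = -0.400
  x2 = (8 - (-1)·0.000) / (-2) = -4.000
Iteration 2:
  x1 = (-2 - (-4)·-4.000) / (5) = -3.600
  x2 = (8 - (-1)·-0.400) / (-2) = -3.800
Change: (-3.200, 0.200) → max |·| = 3.200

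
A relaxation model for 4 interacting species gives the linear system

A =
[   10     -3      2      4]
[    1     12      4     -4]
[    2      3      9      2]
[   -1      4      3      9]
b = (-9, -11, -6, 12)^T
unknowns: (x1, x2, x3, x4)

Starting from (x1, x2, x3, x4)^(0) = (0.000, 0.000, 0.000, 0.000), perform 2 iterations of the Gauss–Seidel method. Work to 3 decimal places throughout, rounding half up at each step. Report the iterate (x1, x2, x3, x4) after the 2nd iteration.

(-1.783, -0.149, -0.592, 1.399)

Iteration 1:
  x1 = (-9 - (-3)·0.000 - (2)·0.000 - (4)·0.000) / (10) = -0.900
  x2 = (-11 - (1)·-0.900 - (4)·0.000 - (-4)·0.000) / (12) = -0.842
  x3 = (-6 - (2)·-0.900 - (3)·-0.842 - (2)·0.000) / (9) = -0.186
  x4 = (12 - (-1)·-0.900 - (4)·-0.842 - (3)·-0.186) / (9) = 1.670
Iteration 2:
  x1 = (-9 - (-3)·-0.842 - (2)·-0.186 - (4)·1.670) / (10) = -1.783
  x2 = (-11 - (1)·-1.783 - (4)·-0.186 - (-4)·1.670) / (12) = -0.149
  x3 = (-6 - (2)·-1.783 - (3)·-0.149 - (2)·1.670) / (9) = -0.592
  x4 = (12 - (-1)·-1.783 - (4)·-0.149 - (3)·-0.592) / (9) = 1.399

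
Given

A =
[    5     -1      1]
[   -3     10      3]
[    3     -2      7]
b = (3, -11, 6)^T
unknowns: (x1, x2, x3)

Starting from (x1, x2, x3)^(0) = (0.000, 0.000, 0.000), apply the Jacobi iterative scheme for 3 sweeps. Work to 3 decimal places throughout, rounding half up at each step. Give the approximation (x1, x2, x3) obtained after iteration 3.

(0.307, -1.123, 0.431)

Iteration 1:
  x1 = (3 - (-1)·0.000 - (1)·0.000) / (5) = 0.600
  x2 = (-11 - (-3)·0.000 - (3)·0.000) / (10) = -1.100
  x3 = (6 - (3)·0.000 - (-2)·0.000) / (7) = 0.857
Iteration 2:
  x1 = (3 - (-1)·-1.100 - (1)·0.857) / (5) = 0.209
  x2 = (-11 - (-3)·0.600 - (3)·0.857) / (10) = -1.177
  x3 = (6 - (3)·0.600 - (-2)·-1.100) / (7) = 0.286
Iteration 3:
  x1 = (3 - (-1)·-1.177 - (1)·0.286) / (5) = 0.307
  x2 = (-11 - (-3)·0.209 - (3)·0.286) / (10) = -1.123
  x3 = (6 - (3)·0.209 - (-2)·-1.177) / (7) = 0.431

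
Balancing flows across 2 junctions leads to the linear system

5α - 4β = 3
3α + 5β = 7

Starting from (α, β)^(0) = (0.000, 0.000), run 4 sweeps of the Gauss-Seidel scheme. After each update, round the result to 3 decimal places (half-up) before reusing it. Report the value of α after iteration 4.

Iteration 1:
  α = (3 - (-4)·0.000) / (5) = 0.600
  β = (7 - (3)·0.600) / (5) = 1.040
Iteration 2:
  α = (3 - (-4)·1.040) / (5) = 1.432
  β = (7 - (3)·1.432) / (5) = 0.541
Iteration 3:
  α = (3 - (-4)·0.541) / (5) = 1.033
  β = (7 - (3)·1.033) / (5) = 0.780
Iteration 4:
  α = (3 - (-4)·0.780) / (5) = 1.224
  β = (7 - (3)·1.224) / (5) = 0.666

1.224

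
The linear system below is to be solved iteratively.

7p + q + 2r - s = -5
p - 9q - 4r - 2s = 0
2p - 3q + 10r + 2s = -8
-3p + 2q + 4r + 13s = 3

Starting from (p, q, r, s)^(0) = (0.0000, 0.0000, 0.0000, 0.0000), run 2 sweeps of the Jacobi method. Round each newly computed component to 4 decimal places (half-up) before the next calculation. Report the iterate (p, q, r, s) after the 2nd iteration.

Iteration 1:
  p = (-5 - (1)·0.0000 - (2)·0.0000 - (-1)·0.0000) / (7) = -0.7143
  q = (0 - (1)·0.0000 - (-4)·0.0000 - (-2)·0.0000) / (-9) = 0.0000
  r = (-8 - (2)·0.0000 - (-3)·0.0000 - (2)·0.0000) / (10) = -0.8000
  s = (3 - (-3)·0.0000 - (2)·0.0000 - (4)·0.0000) / (13) = 0.2308
Iteration 2:
  p = (-5 - (1)·0.0000 - (2)·-0.8000 - (-1)·0.2308) / (7) = -0.4527
  q = (0 - (1)·-0.7143 - (-4)·-0.8000 - (-2)·0.2308) / (-9) = 0.2249
  r = (-8 - (2)·-0.7143 - (-3)·0.0000 - (2)·0.2308) / (10) = -0.7033
  s = (3 - (-3)·-0.7143 - (2)·0.0000 - (4)·-0.8000) / (13) = 0.3121

(-0.4527, 0.2249, -0.7033, 0.3121)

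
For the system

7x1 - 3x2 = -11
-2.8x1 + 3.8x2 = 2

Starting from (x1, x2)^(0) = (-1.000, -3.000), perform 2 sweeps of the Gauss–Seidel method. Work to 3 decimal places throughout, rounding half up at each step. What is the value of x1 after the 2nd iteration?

-2.248

Iteration 1:
  x1 = (-11 - (-3)·-3.000) / (7) = -2.857
  x2 = (2 - (-2.8)·-2.857) / (3.8) = -1.579
Iteration 2:
  x1 = (-11 - (-3)·-1.579) / (7) = -2.248
  x2 = (2 - (-2.8)·-2.248) / (3.8) = -1.130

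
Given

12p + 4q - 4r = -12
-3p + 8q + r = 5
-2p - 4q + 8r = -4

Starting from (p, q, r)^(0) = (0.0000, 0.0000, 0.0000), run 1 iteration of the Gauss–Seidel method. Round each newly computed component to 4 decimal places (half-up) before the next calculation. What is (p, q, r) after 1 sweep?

Iteration 1:
  p = (-12 - (4)·0.0000 - (-4)·0.0000) / (12) = -1.0000
  q = (5 - (-3)·-1.0000 - (1)·0.0000) / (8) = 0.2500
  r = (-4 - (-2)·-1.0000 - (-4)·0.2500) / (8) = -0.6250

(-1.0000, 0.2500, -0.6250)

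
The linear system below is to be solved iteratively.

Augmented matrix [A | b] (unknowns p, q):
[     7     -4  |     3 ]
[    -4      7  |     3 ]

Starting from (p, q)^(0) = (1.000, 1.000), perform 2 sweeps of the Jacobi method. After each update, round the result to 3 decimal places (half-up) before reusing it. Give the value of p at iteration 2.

Iteration 1:
  p = (3 - (-4)·1.000) / (7) = 1.000
  q = (3 - (-4)·1.000) / (7) = 1.000
Iteration 2:
  p = (3 - (-4)·1.000) / (7) = 1.000
  q = (3 - (-4)·1.000) / (7) = 1.000

1.000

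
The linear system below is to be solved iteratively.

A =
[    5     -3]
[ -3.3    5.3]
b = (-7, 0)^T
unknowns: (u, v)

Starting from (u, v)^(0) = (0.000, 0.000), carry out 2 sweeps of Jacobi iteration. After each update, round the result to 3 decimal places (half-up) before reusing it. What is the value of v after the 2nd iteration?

-0.872

Iteration 1:
  u = (-7 - (-3)·0.000) / (5) = -1.400
  v = (0 - (-3.3)·0.000) / (5.3) = 0.000
Iteration 2:
  u = (-7 - (-3)·0.000) / (5) = -1.400
  v = (0 - (-3.3)·-1.400) / (5.3) = -0.872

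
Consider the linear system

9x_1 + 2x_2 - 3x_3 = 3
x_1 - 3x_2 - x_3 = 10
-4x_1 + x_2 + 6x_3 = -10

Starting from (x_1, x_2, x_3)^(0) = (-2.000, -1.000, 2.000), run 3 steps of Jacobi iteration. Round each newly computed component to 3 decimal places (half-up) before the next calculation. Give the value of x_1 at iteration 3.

0.749

Iteration 1:
  x_1 = (3 - (2)·-1.000 - (-3)·2.000) / (9) = 1.222
  x_2 = (10 - (1)·-2.000 - (-1)·2.000) / (-3) = -4.667
  x_3 = (-10 - (-4)·-2.000 - (1)·-1.000) / (6) = -2.833
Iteration 2:
  x_1 = (3 - (2)·-4.667 - (-3)·-2.833) / (9) = 0.426
  x_2 = (10 - (1)·1.222 - (-1)·-2.833) / (-3) = -1.982
  x_3 = (-10 - (-4)·1.222 - (1)·-4.667) / (6) = -0.074
Iteration 3:
  x_1 = (3 - (2)·-1.982 - (-3)·-0.074) / (9) = 0.749
  x_2 = (10 - (1)·0.426 - (-1)·-0.074) / (-3) = -3.167
  x_3 = (-10 - (-4)·0.426 - (1)·-1.982) / (6) = -1.052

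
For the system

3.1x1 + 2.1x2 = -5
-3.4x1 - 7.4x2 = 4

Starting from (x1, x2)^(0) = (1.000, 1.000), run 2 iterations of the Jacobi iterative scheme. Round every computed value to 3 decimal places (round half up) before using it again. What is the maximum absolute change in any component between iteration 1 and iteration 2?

Iteration 1:
  x1 = (-5 - (2.1)·1.000) / (3.1) = -2.290
  x2 = (4 - (-3.4)·1.000) / (-7.4) = -1.000
Iteration 2:
  x1 = (-5 - (2.1)·-1.000) / (3.1) = -0.935
  x2 = (4 - (-3.4)·-2.290) / (-7.4) = 0.512
Change: (1.355, 1.512) → max |·| = 1.512

1.512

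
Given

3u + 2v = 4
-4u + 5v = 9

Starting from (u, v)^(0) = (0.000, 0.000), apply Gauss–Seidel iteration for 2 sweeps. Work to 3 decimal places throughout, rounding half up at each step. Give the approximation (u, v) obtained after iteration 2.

Iteration 1:
  u = (4 - (2)·0.000) / (3) = 1.333
  v = (9 - (-4)·1.333) / (5) = 2.866
Iteration 2:
  u = (4 - (2)·2.866) / (3) = -0.577
  v = (9 - (-4)·-0.577) / (5) = 1.338

(-0.577, 1.338)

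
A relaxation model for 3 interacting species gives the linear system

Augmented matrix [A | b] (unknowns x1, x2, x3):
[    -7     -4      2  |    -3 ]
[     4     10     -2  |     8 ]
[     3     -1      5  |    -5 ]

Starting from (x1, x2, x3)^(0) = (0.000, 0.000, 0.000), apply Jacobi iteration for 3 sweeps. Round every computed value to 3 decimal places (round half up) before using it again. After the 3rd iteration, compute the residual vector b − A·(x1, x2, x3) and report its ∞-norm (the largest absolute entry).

0.373

Iteration 1:
  x1 = (-3 - (-4)·0.000 - (2)·0.000) / (-7) = 0.429
  x2 = (8 - (4)·0.000 - (-2)·0.000) / (10) = 0.800
  x3 = (-5 - (3)·0.000 - (-1)·0.000) / (5) = -1.000
Iteration 2:
  x1 = (-3 - (-4)·0.800 - (2)·-1.000) / (-7) = -0.314
  x2 = (8 - (4)·0.429 - (-2)·-1.000) / (10) = 0.428
  x3 = (-5 - (3)·0.429 - (-1)·0.800) / (5) = -1.097
Iteration 3:
  x1 = (-3 - (-4)·0.428 - (2)·-1.097) / (-7) = -0.129
  x2 = (8 - (4)·-0.314 - (-2)·-1.097) / (10) = 0.706
  x3 = (-5 - (3)·-0.314 - (-1)·0.428) / (5) = -0.726
Residual b − A·x = (0.373, 0.004, -0.277); ∞-norm = 0.373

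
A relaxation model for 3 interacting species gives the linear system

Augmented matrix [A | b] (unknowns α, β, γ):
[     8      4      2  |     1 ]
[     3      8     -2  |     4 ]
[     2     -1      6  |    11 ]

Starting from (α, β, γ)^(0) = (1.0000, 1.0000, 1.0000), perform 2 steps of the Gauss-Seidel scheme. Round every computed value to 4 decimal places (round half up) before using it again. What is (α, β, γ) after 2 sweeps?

(-0.9186, 1.3959, 2.3722)

Iteration 1:
  α = (1 - (4)·1.0000 - (2)·1.0000) / (8) = -0.6250
  β = (4 - (3)·-0.6250 - (-2)·1.0000) / (8) = 0.9844
  γ = (11 - (2)·-0.6250 - (-1)·0.9844) / (6) = 2.2057
Iteration 2:
  α = (1 - (4)·0.9844 - (2)·2.2057) / (8) = -0.9186
  β = (4 - (3)·-0.9186 - (-2)·2.2057) / (8) = 1.3959
  γ = (11 - (2)·-0.9186 - (-1)·1.3959) / (6) = 2.3722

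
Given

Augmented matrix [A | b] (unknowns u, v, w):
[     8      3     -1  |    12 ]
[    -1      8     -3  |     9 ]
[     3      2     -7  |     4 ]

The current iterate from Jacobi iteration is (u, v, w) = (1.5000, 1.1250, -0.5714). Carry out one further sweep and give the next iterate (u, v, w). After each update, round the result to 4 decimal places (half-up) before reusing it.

(1.0067, 1.0982, 0.3929)

One sweep:
  u = (12 - (3)·1.1250 - (-1)·-0.5714) / (8) = 1.0067
  v = (9 - (-1)·1.5000 - (-3)·-0.5714) / (8) = 1.0982
  w = (4 - (3)·1.5000 - (2)·1.1250) / (-7) = 0.3929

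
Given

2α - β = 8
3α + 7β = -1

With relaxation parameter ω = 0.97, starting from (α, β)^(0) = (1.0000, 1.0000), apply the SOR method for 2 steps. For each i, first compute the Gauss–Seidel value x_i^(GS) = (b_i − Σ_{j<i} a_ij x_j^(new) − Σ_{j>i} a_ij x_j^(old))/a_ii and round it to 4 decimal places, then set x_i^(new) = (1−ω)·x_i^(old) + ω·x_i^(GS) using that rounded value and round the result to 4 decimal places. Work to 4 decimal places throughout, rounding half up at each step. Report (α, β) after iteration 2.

(3.0731, -1.4742)

Iteration 1:
  α: GS value = (8 - (-1)·1.0000) / (2) = 4.5000;  α ← (1−ω)·1.0000 + ω·4.5000 = 4.3950
  β: GS value = (-1 - (3)·4.3950) / (7) = -2.0264;  β ← (1−ω)·1.0000 + ω·-2.0264 = -1.9356
Iteration 2:
  α: GS value = (8 - (-1)·-1.9356) / (2) = 3.0322;  α ← (1−ω)·4.3950 + ω·3.0322 = 3.0731
  β: GS value = (-1 - (3)·3.0731) / (7) = -1.4599;  β ← (1−ω)·-1.9356 + ω·-1.4599 = -1.4742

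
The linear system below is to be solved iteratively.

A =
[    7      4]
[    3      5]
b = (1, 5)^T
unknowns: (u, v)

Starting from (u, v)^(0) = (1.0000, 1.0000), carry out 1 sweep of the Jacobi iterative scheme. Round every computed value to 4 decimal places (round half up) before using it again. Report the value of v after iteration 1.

0.4000

Iteration 1:
  u = (1 - (4)·1.0000) / (7) = -0.4286
  v = (5 - (3)·1.0000) / (5) = 0.4000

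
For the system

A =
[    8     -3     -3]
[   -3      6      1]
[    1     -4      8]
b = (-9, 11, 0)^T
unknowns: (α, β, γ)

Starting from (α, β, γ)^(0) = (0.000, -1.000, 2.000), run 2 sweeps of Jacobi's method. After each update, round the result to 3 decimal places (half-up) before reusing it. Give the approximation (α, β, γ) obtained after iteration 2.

Iteration 1:
  α = (-9 - (-3)·-1.000 - (-3)·2.000) / (8) = -0.750
  β = (11 - (-3)·0.000 - (1)·2.000) / (6) = 1.500
  γ = (0 - (1)·0.000 - (-4)·-1.000) / (8) = -0.500
Iteration 2:
  α = (-9 - (-3)·1.500 - (-3)·-0.500) / (8) = -0.750
  β = (11 - (-3)·-0.750 - (1)·-0.500) / (6) = 1.542
  γ = (0 - (1)·-0.750 - (-4)·1.500) / (8) = 0.844

(-0.750, 1.542, 0.844)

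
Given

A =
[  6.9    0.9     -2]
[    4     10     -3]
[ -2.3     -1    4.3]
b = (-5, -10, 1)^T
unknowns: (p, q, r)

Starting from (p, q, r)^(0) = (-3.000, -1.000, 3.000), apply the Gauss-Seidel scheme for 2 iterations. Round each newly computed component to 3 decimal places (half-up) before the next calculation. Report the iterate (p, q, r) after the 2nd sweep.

Iteration 1:
  p = (-5 - (0.9)·-1.000 - (-2)·3.000) / (6.9) = 0.275
  q = (-10 - (4)·0.275 - (-3)·3.000) / (10) = -0.210
  r = (1 - (-2.3)·0.275 - (-1)·-0.210) / (4.3) = 0.331
Iteration 2:
  p = (-5 - (0.9)·-0.210 - (-2)·0.331) / (6.9) = -0.601
  q = (-10 - (4)·-0.601 - (-3)·0.331) / (10) = -0.660
  r = (1 - (-2.3)·-0.601 - (-1)·-0.660) / (4.3) = -0.242

(-0.601, -0.660, -0.242)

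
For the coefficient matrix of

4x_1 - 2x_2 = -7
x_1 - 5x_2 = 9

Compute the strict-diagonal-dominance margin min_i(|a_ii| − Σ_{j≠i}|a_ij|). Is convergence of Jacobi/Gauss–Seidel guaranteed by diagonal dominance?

2

row 1: |4| − (2) = 2
row 2: |-5| − (1) = 4
minimum over rows = 2 → strictly diagonally dominant (convergence guaranteed)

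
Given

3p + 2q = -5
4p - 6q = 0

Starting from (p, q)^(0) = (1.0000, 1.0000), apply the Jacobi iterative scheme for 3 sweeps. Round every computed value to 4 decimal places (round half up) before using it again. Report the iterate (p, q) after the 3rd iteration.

(-0.6297, -1.4074)

Iteration 1:
  p = (-5 - (2)·1.0000) / (3) = -2.3333
  q = (0 - (4)·1.0000) / (-6) = 0.6667
Iteration 2:
  p = (-5 - (2)·0.6667) / (3) = -2.1111
  q = (0 - (4)·-2.3333) / (-6) = -1.5555
Iteration 3:
  p = (-5 - (2)·-1.5555) / (3) = -0.6297
  q = (0 - (4)·-2.1111) / (-6) = -1.4074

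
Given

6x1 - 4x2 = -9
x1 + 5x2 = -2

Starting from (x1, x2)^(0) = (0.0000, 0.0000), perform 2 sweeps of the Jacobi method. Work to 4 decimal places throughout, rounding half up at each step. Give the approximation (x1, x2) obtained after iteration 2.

Iteration 1:
  x1 = (-9 - (-4)·0.0000) / (6) = -1.5000
  x2 = (-2 - (1)·0.0000) / (5) = -0.4000
Iteration 2:
  x1 = (-9 - (-4)·-0.4000) / (6) = -1.7667
  x2 = (-2 - (1)·-1.5000) / (5) = -0.1000

(-1.7667, -0.1000)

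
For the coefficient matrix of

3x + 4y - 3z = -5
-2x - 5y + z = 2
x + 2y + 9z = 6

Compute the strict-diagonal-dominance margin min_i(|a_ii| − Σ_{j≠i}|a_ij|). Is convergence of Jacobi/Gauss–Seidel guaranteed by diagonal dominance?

-4

row 1: |3| − (4+3) = -4
row 2: |-5| − (2+1) = 2
row 3: |9| − (1+2) = 6
minimum over rows = -4 → not strictly diagonally dominant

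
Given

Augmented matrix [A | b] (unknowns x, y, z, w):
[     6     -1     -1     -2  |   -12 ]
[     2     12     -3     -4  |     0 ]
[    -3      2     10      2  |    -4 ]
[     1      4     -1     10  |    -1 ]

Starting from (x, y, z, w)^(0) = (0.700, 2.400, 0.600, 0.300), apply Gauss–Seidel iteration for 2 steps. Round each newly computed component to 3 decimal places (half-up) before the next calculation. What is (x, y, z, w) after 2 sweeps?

(-2.166, 0.033, -1.006, 0.003)

Iteration 1:
  x = (-12 - (-1)·2.400 - (-1)·0.600 - (-2)·0.300) / (6) = -1.400
  y = (0 - (2)·-1.400 - (-3)·0.600 - (-4)·0.300) / (12) = 0.483
  z = (-4 - (-3)·-1.400 - (2)·0.483 - (2)·0.300) / (10) = -0.977
  w = (-1 - (1)·-1.400 - (4)·0.483 - (-1)·-0.977) / (10) = -0.251
Iteration 2:
  x = (-12 - (-1)·0.483 - (-1)·-0.977 - (-2)·-0.251) / (6) = -2.166
  y = (0 - (2)·-2.166 - (-3)·-0.977 - (-4)·-0.251) / (12) = 0.033
  z = (-4 - (-3)·-2.166 - (2)·0.033 - (2)·-0.251) / (10) = -1.006
  w = (-1 - (1)·-2.166 - (4)·0.033 - (-1)·-1.006) / (10) = 0.003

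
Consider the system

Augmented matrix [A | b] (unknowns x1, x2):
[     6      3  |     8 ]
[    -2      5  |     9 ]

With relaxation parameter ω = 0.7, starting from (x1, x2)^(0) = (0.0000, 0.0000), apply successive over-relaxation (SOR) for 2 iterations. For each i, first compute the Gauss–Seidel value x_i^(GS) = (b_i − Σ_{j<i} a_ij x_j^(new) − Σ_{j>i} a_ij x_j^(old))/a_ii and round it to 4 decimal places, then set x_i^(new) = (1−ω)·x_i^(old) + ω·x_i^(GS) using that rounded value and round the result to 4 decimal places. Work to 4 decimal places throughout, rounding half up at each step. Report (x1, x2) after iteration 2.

(0.6809, 1.9071)

Iteration 1:
  x1: GS value = (8 - (3)·0.0000) / (6) = 1.3333;  x1 ← (1−ω)·0.0000 + ω·1.3333 = 0.9333
  x2: GS value = (9 - (-2)·0.9333) / (5) = 2.1733;  x2 ← (1−ω)·0.0000 + ω·2.1733 = 1.5213
Iteration 2:
  x1: GS value = (8 - (3)·1.5213) / (6) = 0.5727;  x1 ← (1−ω)·0.9333 + ω·0.5727 = 0.6809
  x2: GS value = (9 - (-2)·0.6809) / (5) = 2.0724;  x2 ← (1−ω)·1.5213 + ω·2.0724 = 1.9071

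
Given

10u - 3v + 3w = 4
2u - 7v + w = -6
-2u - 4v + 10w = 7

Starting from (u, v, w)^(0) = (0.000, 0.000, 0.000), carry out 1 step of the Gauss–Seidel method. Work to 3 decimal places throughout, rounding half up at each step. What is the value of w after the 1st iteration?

Iteration 1:
  u = (4 - (-3)·0.000 - (3)·0.000) / (10) = 0.400
  v = (-6 - (2)·0.400 - (1)·0.000) / (-7) = 0.971
  w = (7 - (-2)·0.400 - (-4)·0.971) / (10) = 1.168

1.168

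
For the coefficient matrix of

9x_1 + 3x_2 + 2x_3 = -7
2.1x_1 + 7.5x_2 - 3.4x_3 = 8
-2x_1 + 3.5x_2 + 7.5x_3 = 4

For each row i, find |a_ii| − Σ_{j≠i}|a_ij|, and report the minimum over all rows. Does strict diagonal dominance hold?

row 1: |9| − (3+2) = 4
row 2: |7.5| − (2.1+3.4) = 2
row 3: |7.5| − (2+3.5) = 2
minimum over rows = 2 → strictly diagonally dominant (convergence guaranteed)

2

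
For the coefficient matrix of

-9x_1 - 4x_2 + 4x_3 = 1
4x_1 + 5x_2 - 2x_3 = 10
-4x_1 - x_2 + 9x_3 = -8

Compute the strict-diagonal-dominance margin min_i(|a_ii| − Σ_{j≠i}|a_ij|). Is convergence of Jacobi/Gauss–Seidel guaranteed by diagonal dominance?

row 1: |-9| − (4+4) = 1
row 2: |5| − (4+2) = -1
row 3: |9| − (4+1) = 4
minimum over rows = -1 → not strictly diagonally dominant

-1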